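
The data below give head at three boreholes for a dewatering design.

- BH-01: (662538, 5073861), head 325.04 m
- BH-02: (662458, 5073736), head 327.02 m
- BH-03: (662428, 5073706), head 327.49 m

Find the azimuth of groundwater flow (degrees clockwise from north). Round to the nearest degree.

358°

With h = a·x + b·y + c and BH-01 as origin, the differences give:
  (-80)·a + (-125)·b = +1.98
  (-110)·a + (-155)·b = +2.45
Eliminate b (×(-155) and ×(-125), subtract): -1350·a = -0.650 → a = ∂h/∂x = +0.0004815
Back-substitute: b = ∂h/∂y = -0.01615.
Flow direction (−∇h) has components (-0.0004815 E, +0.01615 N).
Azimuth = atan2(E, N) = atan2(-0.0004815, +0.01615) = 358.3° ≈ 358°.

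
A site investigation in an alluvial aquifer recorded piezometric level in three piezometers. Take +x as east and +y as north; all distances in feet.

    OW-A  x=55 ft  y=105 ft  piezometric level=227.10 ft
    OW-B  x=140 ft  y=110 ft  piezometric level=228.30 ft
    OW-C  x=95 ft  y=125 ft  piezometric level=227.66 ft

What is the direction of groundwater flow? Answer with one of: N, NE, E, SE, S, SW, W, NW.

Taking OW-A as reference: OW-B−OW-A = (85, 5, +1.20); OW-C−OW-A = (40, 20, +0.56).
Determinant of the coordinate differences = 85·20 − 40·5 = 1500.
∂h/∂x = [(+1.20)·20 − (+0.56)·5] / 1500 = +0.01413
∂h/∂y = [85·(+0.56) − 40·(+1.20)] / 1500 = -0.0002667
Flow = −∇h = (-0.01413 east, +0.0002667 north), which points west.

W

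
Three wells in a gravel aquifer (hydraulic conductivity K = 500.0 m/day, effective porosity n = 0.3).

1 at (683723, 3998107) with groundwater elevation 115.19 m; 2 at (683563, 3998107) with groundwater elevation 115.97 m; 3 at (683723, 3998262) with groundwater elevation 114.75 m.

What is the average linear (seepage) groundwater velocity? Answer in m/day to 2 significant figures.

∂h/∂x = (115.97 − 115.19) / (683563 − 683723) = -0.004875
∂h/∂y = (114.75 − 115.19) / (3998262 − 3998107) = -0.002839
|∇h| = √(-0.004875² + -0.002839²) = 0.005641
Seepage velocity v = K·i/n = 500.0 × 0.005641 / 0.3 = 9.402 m/day.

9.4 m/day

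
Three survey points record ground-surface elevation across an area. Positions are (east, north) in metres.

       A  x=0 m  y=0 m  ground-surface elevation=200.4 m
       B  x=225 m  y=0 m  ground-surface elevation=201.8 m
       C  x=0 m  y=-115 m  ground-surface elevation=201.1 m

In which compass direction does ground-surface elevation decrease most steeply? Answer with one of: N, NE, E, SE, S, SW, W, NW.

∂z/∂x = (201.8 − 200.4) / (225 − 0) = +0.006222
∂z/∂y = (201.1 − 200.4) / (-115 − 0) = -0.006087
Steepest decrease is along −∇f = (-0.006222 E, +0.006087 N) → northwest.

NW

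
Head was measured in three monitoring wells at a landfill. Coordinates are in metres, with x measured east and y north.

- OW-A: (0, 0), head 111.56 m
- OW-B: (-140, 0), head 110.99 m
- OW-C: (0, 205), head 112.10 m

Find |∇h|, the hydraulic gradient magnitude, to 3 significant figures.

∂h/∂x = (110.99 − 111.56) / (-140 − 0) = +0.004071
∂h/∂y = (112.10 − 111.56) / (205 − 0) = +0.002634
|∇h| = √(0.004071² + 0.002634²) = 0.004849

0.00485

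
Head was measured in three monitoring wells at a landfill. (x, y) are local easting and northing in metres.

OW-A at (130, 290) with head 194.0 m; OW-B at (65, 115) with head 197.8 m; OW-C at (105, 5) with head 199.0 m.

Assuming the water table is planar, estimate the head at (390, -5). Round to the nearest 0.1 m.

With h = a·x + b·y + c and OW-A as origin, the differences give:
  (-65)·a + (-175)·b = +3.8
  (-25)·a + (-285)·b = +5.0
Eliminate b (×(-285) and ×(-175), subtract): 14150·a = -208.00 → a = ∂h/∂x = -0.01470
Back-substitute: b = ∂h/∂y = -0.01625.
h(390, -5) = 194.0 + (-0.01470)·(260) + (-0.01625)·(-295) = 194.0 -3.822 +4.795 = 194.973 m.

195.0 m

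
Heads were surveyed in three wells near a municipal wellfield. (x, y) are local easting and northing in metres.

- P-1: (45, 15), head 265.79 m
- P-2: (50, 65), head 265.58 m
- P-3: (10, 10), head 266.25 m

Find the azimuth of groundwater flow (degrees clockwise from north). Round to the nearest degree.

077°

Taking P-1 as reference: P-2−P-1 = (5, 50, -0.21); P-3−P-1 = (-35, -5, +0.46).
Determinant of the coordinate differences = 5·(-5) − (-35)·50 = 1725.
∂h/∂x = [(-0.21)·(-5) − (+0.46)·50] / 1725 = -0.01272
∂h/∂y = [5·(+0.46) − (-35)·(-0.21)] / 1725 = -0.002928
Flow direction (−∇h) has components (+0.01272 E, +0.002928 N).
Azimuth = atan2(E, N) = atan2(+0.01272, +0.002928) = 77.0° ≈ 077°.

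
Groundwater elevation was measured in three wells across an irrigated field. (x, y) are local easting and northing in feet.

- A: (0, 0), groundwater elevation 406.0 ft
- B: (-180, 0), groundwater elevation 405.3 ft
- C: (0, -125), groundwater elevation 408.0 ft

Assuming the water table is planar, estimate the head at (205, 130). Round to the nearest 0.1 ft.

404.7 ft

∂h/∂x = (405.3 − 406.0) / (-180 − 0) = +0.003889
∂h/∂y = (408.0 − 406.0) / (-125 − 0) = -0.01600
h(205, 130) = 406.0 + (+0.003889)·(205) + (-0.01600)·(130) = 406.0 +0.797 -2.080 = 404.717 ft.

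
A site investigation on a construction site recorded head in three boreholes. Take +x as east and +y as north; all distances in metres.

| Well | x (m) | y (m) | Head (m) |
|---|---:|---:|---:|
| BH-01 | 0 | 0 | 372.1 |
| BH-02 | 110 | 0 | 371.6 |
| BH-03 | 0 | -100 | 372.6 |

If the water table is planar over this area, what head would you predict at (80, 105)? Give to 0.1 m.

∂h/∂x = (371.6 − 372.1) / (110 − 0) = -0.004545
∂h/∂y = (372.6 − 372.1) / (-100 − 0) = -0.005000
h(80, 105) = 372.1 + (-0.004545)·(80) + (-0.005000)·(105) = 372.1 -0.364 -0.525 = 371.211 m.

371.2 m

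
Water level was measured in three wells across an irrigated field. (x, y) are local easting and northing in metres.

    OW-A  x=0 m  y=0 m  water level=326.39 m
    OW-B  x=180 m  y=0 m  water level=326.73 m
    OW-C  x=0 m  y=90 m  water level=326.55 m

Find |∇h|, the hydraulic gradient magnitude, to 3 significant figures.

0.00259

∂h/∂x = (326.73 − 326.39) / (180 − 0) = +0.001889
∂h/∂y = (326.55 − 326.39) / (90 − 0) = +0.001778
|∇h| = √(0.001889² + 0.001778²) = 0.002594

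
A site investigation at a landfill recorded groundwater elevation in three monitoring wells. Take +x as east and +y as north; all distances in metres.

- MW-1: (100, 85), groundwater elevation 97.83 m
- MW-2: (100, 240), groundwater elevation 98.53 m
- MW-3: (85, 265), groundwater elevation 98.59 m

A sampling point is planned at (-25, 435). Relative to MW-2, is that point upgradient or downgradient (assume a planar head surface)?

upgradient

With h = a·x + b·y + c and MW-1 as origin, the differences give:
  0·a + 155·b = +0.70
  (-15)·a + 180·b = +0.76
Eliminate b (×180 and ×155, subtract): 2325·a = 8.200 → a = ∂h/∂x = +0.003527
Back-substitute: b = ∂h/∂y = +0.004516.
Head at (-25, 435) = 97.83 + (+0.003527)·(-125) + (+0.004516)·(350) = 98.97 m.
That is higher than the 98.53 m at MW-2, so the point is upgradient.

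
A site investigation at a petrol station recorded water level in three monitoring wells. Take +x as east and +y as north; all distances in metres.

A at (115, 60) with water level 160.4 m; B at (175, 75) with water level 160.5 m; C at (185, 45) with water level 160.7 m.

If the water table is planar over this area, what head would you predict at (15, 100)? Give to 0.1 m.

Differences from A: to B (Δx, Δy, Δh) = (60, 15, +0.1); to C = (70, -15, +0.3).
Determinant of the coordinate differences = 60·(-15) − 70·15 = -1950.
∂h/∂x = [(+0.1)·(-15) − (+0.3)·15] / -1950 = +0.003077
∂h/∂y = [60·(+0.3) − 70·(+0.1)] / -1950 = -0.005641
h(15, 100) = 160.4 + (+0.003077)·(-100) + (-0.005641)·(40) = 160.4 -0.308 -0.226 = 159.867 m.

159.9 m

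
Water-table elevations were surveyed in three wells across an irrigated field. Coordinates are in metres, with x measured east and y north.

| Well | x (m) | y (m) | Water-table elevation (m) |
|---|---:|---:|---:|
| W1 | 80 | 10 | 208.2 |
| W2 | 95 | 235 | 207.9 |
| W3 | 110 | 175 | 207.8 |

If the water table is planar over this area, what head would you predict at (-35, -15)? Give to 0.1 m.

209.3 m

With h = a·x + b·y + c and W1 as origin, the differences give:
  15·a + 225·b = -0.3
  30·a + 165·b = -0.4
Eliminate b (×165 and ×225, subtract): -4275·a = 40.50 → a = ∂h/∂x = -0.009474
Back-substitute: b = ∂h/∂y = -0.0007018.
h(-35, -15) = 208.2 + (-0.009474)·(-115) + (-0.0007018)·(-25) = 208.2 +1.089 +0.018 = 209.307 m.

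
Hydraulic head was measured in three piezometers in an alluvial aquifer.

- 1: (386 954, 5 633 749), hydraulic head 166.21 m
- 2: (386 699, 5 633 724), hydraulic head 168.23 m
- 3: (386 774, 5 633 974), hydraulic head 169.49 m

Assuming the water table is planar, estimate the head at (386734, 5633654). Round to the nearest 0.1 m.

167.4 m

Taking 1 as reference: 2−1 = (-255, -25, +2.02); 3−1 = (-180, 225, +3.28).
Determinant of the coordinate differences = (-255)·225 − (-180)·(-25) = -61875.
∂h/∂x = [(+2.02)·225 − (+3.28)·(-25)] / -61875 = -0.008671
∂h/∂y = [(-255)·(+3.28) − (-180)·(+2.02)] / -61875 = +0.007641
h(386734, 5633654) = 166.21 + (-0.008671)·(-220) + (+0.007641)·(-95) = 166.21 +1.908 -0.726 = 167.392 m.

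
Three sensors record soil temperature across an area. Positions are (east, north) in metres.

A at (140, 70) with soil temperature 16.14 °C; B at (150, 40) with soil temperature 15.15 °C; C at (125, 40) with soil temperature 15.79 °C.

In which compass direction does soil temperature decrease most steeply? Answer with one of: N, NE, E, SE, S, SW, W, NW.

SE

With T = a·x + b·y + c and A as origin, the differences give:
  10·a + (-30)·b = -0.99
  (-15)·a + (-30)·b = -0.35
Eliminate b (×(-30) and ×(-30), subtract): -750·a = 19.200 → a = ∂T/∂x = -0.02560
Back-substitute: b = ∂T/∂y = +0.02447.
Steepest decrease is along −∇f = (+0.02560 E, -0.02447 N) → southeast.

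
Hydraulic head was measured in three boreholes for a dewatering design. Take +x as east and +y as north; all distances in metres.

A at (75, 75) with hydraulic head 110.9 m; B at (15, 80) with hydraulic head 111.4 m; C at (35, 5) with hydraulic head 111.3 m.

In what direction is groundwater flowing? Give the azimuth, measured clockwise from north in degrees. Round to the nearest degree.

With h = a·x + b·y + c and A as origin, the differences give:
  (-60)·a + 5·b = +0.5
  (-40)·a + (-70)·b = +0.4
Eliminate b (×(-70) and ×5, subtract): 4400·a = -37.00 → a = ∂h/∂x = -0.008409
Back-substitute: b = ∂h/∂y = -0.0009091.
Flow direction (−∇h) has components (+0.008409 E, +0.0009091 N).
Azimuth = atan2(E, N) = atan2(+0.008409, +0.0009091) = 83.8° ≈ 084°.

084°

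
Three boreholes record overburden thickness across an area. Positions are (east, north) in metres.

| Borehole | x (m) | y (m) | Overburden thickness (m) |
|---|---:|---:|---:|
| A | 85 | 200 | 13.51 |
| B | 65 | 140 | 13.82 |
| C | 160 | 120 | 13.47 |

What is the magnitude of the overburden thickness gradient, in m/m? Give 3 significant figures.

0.00578 m/m

Three-point gradient (reference A): Δ to B = (-20, -60, +0.31), Δ to C = (75, -80, -0.04).
∂d/∂x = -0.004459, ∂d/∂y = -0.003680 (det = 6100).
|∇f| = √(-0.004459² + -0.003680²) = 0.005781 m/m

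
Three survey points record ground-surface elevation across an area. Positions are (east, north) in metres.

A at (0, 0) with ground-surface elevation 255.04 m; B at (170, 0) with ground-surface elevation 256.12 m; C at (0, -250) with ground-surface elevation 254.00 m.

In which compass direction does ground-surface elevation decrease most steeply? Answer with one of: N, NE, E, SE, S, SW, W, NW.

SW

∂z/∂x = (256.12 − 255.04) / (170 − 0) = +0.006353
∂z/∂y = (254.00 − 255.04) / (-250 − 0) = +0.004160
Steepest decrease is along −∇f = (-0.006353 E, -0.004160 N) → southwest.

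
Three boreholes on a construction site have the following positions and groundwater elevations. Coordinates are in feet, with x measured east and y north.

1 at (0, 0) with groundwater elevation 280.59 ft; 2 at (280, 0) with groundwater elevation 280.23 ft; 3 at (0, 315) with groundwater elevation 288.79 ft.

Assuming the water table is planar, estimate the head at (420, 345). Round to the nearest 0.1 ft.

289.0 ft

∂h/∂x = (280.23 − 280.59) / (280 − 0) = -0.001286
∂h/∂y = (288.79 − 280.59) / (315 − 0) = +0.02603
h(420, 345) = 280.59 + (-0.001286)·(420) + (+0.02603)·(345) = 280.59 -0.540 +8.981 = 289.031 ft.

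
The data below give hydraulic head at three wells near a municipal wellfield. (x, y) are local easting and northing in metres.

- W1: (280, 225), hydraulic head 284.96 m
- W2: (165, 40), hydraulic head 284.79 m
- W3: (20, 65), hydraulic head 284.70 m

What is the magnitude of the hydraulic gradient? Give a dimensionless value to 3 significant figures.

0.000853

Three-point gradient (reference W1): Δ to W2 = (-115, -185, -0.17), Δ to W3 = (-260, -160, -0.26).
∂h/∂x = +0.0007037, ∂h/∂y = +0.0004815 (det = -29700).
|∇h| = √(0.0007037² + 0.0004815²) = 0.0008527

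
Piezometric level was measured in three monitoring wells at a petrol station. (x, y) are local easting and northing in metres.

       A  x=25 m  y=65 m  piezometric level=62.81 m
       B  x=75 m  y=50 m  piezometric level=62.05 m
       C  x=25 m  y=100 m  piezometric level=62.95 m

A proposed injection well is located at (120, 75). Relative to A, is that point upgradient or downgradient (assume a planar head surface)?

downgradient

Taking A as reference: B−A = (50, -15, -0.76); C−A = (0, 35, +0.14).
Determinant of the coordinate differences = 50·35 − 0·(-15) = 1750.
∂h/∂x = [(-0.76)·35 − (+0.14)·(-15)] / 1750 = -0.01400
∂h/∂y = [50·(+0.14) − 0·(-0.76)] / 1750 = +0.004000
Head at (120, 75) = 62.81 + (-0.01400)·(95) + (+0.004000)·(10) = 61.52 m.
That is lower than the 62.81 m at A, so the point is downgradient.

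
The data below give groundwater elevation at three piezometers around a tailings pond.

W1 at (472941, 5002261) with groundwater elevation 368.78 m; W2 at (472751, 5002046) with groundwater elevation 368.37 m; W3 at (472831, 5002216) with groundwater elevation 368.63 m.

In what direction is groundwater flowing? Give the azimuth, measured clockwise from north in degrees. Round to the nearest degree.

Taking W1 as reference: W2−W1 = (-190, -215, -0.41); W3−W1 = (-110, -45, -0.15).
Determinant of the coordinate differences = (-190)·(-45) − (-110)·(-215) = -15100.
∂h/∂x = [(-0.41)·(-45) − (-0.15)·(-215)] / -15100 = +0.0009139
∂h/∂y = [(-190)·(-0.15) − (-110)·(-0.41)] / -15100 = +0.001099
Flow direction (−∇h) has components (-0.0009139 E, -0.001099 N).
Azimuth = atan2(E, N) = atan2(-0.0009139, -0.001099) = 219.7° ≈ 220°.

220°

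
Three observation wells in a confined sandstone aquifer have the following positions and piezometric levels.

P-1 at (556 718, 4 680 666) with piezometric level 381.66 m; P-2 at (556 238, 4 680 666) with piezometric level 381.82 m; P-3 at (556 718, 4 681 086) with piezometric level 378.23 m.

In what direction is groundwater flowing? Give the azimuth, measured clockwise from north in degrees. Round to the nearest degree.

∂h/∂x = (381.82 − 381.66) / (556238 − 556718) = -0.0003333
∂h/∂y = (378.23 − 381.66) / (4681086 − 4680666) = -0.008167
Flow direction (−∇h) has components (+0.0003333 E, +0.008167 N).
Azimuth = atan2(E, N) = atan2(+0.0003333, +0.008167) = 2.3° ≈ 002°.

002°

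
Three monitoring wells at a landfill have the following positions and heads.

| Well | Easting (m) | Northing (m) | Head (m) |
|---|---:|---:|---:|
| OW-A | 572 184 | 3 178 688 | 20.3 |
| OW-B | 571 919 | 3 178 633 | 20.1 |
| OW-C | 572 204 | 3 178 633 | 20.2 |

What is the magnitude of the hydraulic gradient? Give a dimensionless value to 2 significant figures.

With h = a·x + b·y + c and OW-A as origin, the differences give:
  (-265)·a + (-55)·b = -0.2
  20·a + (-55)·b = -0.1
Eliminate b (×(-55) and ×(-55), subtract): 15675·a = 5.50 → a = ∂h/∂x = +0.0003509
Back-substitute: b = ∂h/∂y = +0.001946.
|∇h| = √(0.0003509² + 0.001946²) = 0.001977

0.0020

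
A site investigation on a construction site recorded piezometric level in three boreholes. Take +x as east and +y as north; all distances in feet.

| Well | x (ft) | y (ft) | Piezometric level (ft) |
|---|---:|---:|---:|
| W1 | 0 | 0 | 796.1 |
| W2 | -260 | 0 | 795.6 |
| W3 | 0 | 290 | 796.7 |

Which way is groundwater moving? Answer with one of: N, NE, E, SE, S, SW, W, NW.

SW

∂h/∂x = (795.6 − 796.1) / (-260 − 0) = +0.001923
∂h/∂y = (796.7 − 796.1) / (290 − 0) = +0.002069
Flow = −∇h = (-0.001923 east, -0.002069 north), which points southwest.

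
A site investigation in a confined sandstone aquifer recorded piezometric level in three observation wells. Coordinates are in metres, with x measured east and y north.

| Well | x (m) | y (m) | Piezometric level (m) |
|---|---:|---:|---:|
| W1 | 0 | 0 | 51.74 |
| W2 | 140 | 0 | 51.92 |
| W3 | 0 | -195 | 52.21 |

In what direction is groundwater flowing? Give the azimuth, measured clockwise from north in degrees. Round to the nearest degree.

332°

∂h/∂x = (51.92 − 51.74) / (140 − 0) = +0.001286
∂h/∂y = (52.21 − 51.74) / (-195 − 0) = -0.002410
Flow direction (−∇h) has components (-0.001286 E, +0.002410 N).
Azimuth = atan2(E, N) = atan2(-0.001286, +0.002410) = 331.9° ≈ 332°.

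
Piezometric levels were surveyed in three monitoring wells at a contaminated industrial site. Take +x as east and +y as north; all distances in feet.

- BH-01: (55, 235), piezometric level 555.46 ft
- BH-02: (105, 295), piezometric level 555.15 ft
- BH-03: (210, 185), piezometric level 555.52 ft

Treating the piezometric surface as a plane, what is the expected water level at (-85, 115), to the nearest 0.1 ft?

556.1 ft

Taking BH-01 as reference: BH-02−BH-01 = (50, 60, -0.31); BH-03−BH-01 = (155, -50, +0.06).
Determinant of the coordinate differences = 50·(-50) − 155·60 = -11800.
∂h/∂x = [(-0.31)·(-50) − (+0.06)·60] / -11800 = -0.001008
∂h/∂y = [50·(+0.06) − 155·(-0.31)] / -11800 = -0.004326
h(-85, 115) = 555.46 + (-0.001008)·(-140) + (-0.004326)·(-120) = 555.46 +0.141 +0.519 = 556.120 ft.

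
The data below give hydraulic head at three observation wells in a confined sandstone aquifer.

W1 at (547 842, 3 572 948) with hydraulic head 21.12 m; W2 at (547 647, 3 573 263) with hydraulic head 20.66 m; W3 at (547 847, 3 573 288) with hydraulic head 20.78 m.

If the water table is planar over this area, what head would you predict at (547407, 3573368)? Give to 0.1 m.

Differences from W1: to W2 (Δx, Δy, Δh) = (-195, 315, -0.46); to W3 = (5, 340, -0.34).
Determinant of the coordinate differences = (-195)·340 − 5·315 = -67875.
∂h/∂x = [(-0.46)·340 − (-0.34)·315] / -67875 = +0.0007263
∂h/∂y = [(-195)·(-0.34) − 5·(-0.46)] / -67875 = -0.001011
h(547407, 3573368) = 21.12 + (+0.0007263)·(-435) + (-0.001011)·(420) = 21.12 -0.316 -0.424 = 20.380 m.

20.4 m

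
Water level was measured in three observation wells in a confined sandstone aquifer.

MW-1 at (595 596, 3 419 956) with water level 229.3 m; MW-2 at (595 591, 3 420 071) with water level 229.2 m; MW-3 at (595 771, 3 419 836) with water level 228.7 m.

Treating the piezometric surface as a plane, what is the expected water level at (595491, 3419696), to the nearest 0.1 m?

Differences from MW-1: to MW-2 (Δx, Δy, Δh) = (-5, 115, -0.1); to MW-3 = (175, -120, -0.6).
Solve a·Δx + b·Δy = Δh: det = (-5)·(-120) − 175·115 = -19525.
∂h/∂x = [(-0.1)·(-120) − (-0.6)·115] / -19525 = -0.004149
∂h/∂y = [(-5)·(-0.6) − 175·(-0.1)] / -19525 = -0.001050
h(595491, 3419696) = 229.3 + (-0.004149)·(-105) + (-0.001050)·(-260) = 229.3 +0.436 +0.273 = 230.009 m.

230.0 m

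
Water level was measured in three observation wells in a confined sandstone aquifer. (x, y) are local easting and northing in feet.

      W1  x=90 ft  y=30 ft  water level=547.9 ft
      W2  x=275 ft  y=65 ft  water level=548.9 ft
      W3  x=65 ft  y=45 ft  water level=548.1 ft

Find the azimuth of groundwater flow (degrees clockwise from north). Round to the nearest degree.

187°

Three-point gradient (reference W1): Δ to W2 = (185, 35, +1.0), Δ to W3 = (-25, 15, +0.2).
∂h/∂x = +0.002192, ∂h/∂y = +0.01699 (det = 3650).
Flow direction (−∇h) has components (-0.002192 E, -0.01699 N).
Azimuth = atan2(E, N) = atan2(-0.002192, -0.01699) = 187.4° ≈ 187°.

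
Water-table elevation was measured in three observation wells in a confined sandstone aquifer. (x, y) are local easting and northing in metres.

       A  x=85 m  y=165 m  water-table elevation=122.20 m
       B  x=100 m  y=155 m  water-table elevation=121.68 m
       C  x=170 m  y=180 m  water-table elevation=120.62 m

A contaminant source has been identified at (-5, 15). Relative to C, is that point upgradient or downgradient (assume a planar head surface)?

With h = a·x + b·y + c and A as origin, the differences give:
  15·a + (-10)·b = -0.52
  85·a + 15·b = -1.58
Eliminate b (×15 and ×(-10), subtract): 1075·a = -23.600 → a = ∂h/∂x = -0.02195
Back-substitute: b = ∂h/∂y = +0.01907.
Head at (-5, 15) = 122.20 + (-0.02195)·(-90) + (+0.01907)·(-150) = 121.32 m.
That is higher than the 120.62 m at C, so the point is upgradient.

upgradient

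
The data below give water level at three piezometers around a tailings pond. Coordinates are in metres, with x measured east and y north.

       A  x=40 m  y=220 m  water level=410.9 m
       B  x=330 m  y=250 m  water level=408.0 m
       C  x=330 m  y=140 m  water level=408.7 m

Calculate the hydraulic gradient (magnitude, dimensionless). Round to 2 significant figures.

0.011

Three-point gradient (reference A): Δ to B = (290, 30, -2.9), Δ to C = (290, -80, -2.2).
∂h/∂x = -0.009342, ∂h/∂y = -0.006364 (det = -31900).
|∇h| = √(-0.009342² + -0.006364²) = 0.0113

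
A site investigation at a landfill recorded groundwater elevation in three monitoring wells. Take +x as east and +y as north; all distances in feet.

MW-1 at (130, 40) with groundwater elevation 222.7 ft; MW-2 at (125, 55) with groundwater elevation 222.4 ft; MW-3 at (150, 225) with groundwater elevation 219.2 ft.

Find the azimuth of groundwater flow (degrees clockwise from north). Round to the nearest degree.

353°

Differences from MW-1: to MW-2 (Δx, Δy, Δh) = (-5, 15, -0.3); to MW-3 = (20, 185, -3.5).
Determinant of the coordinate differences = (-5)·185 − 20·15 = -1225.
∂h/∂x = [(-0.3)·185 − (-3.5)·15] / -1225 = +0.002449
∂h/∂y = [(-5)·(-3.5) − 20·(-0.3)] / -1225 = -0.01918
Flow direction (−∇h) has components (-0.002449 E, +0.01918 N).
Azimuth = atan2(E, N) = atan2(-0.002449, +0.01918) = 352.7° ≈ 353°.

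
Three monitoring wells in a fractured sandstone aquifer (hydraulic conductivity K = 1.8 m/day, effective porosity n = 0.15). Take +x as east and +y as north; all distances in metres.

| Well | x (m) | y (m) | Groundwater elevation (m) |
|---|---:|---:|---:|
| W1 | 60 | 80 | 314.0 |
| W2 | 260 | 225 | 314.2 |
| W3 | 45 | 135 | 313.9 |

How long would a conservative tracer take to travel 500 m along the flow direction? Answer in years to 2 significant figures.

Taking W1 as reference: W2−W1 = (200, 145, +0.2); W3−W1 = (-15, 55, -0.1).
Solve a·Δx + b·Δy = Δh: det = 200·55 − (-15)·145 = 13175.
∂h/∂x = [(+0.2)·55 − (-0.1)·145] / 13175 = +0.001935
∂h/∂y = [200·(-0.1) − (-15)·(+0.2)] / 13175 = -0.001290
|∇h| = √(0.001935² + -0.001290²) = 0.002326
Seepage velocity v = K·i/n = 1.8 × 0.002326 / 0.15 = 0.02791 m/day.
t = 500 / 0.02791 = 1.791e+04 days = 49 years.

49 years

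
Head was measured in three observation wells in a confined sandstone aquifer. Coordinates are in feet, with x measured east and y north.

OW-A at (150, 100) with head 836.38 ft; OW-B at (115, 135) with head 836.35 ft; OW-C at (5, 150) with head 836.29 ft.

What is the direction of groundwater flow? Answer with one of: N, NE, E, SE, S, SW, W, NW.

Taking OW-A as reference: OW-B−OW-A = (-35, 35, -0.03); OW-C−OW-A = (-145, 50, -0.09).
Determinant of the coordinate differences = (-35)·50 − (-145)·35 = 3325.
∂h/∂x = [(-0.03)·50 − (-0.09)·35] / 3325 = +0.0004962
∂h/∂y = [(-35)·(-0.09) − (-145)·(-0.03)] / 3325 = -0.0003609
Flow = −∇h = (-0.0004962 east, +0.0003609 north), which points northwest.

NW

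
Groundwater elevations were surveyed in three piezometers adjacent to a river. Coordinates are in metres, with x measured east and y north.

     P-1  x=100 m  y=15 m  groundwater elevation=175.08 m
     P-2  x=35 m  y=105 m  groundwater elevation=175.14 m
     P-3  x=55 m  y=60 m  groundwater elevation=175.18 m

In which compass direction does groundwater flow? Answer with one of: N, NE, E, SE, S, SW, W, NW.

NE

With h = a·x + b·y + c and P-1 as origin, the differences give:
  (-65)·a + 90·b = +0.06
  (-45)·a + 45·b = +0.10
Eliminate b (×45 and ×90, subtract): 1125·a = -6.300 → a = ∂h/∂x = -0.005600
Back-substitute: b = ∂h/∂y = -0.003378.
Flow = −∇h = (+0.005600 east, +0.003378 north), which points northeast.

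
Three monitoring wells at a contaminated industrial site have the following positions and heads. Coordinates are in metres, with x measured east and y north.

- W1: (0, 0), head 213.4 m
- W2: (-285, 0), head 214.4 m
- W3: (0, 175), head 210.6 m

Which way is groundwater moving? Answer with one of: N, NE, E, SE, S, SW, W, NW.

∂h/∂x = (214.4 − 213.4) / (-285 − 0) = -0.003509
∂h/∂y = (210.6 − 213.4) / (175 − 0) = -0.01600
Flow = −∇h = (+0.003509 east, +0.01600 north), which points north.

N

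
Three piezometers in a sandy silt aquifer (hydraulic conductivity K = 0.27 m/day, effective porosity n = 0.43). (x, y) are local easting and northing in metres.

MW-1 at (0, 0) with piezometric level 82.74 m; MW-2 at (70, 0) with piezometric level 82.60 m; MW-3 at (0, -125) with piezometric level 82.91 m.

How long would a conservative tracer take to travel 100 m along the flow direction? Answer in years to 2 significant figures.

∂h/∂x = (82.60 − 82.74) / (70 − 0) = -0.002000
∂h/∂y = (82.91 − 82.74) / (-125 − 0) = -0.001360
|∇h| = √(-0.002000² + -0.001360²) = 0.002419
Seepage velocity v = K·i/n = 0.27 × 0.002419 / 0.43 = 0.001519 m/day.
t = 100 / 0.001519 = 6.583e+04 days = 180 years.

180 years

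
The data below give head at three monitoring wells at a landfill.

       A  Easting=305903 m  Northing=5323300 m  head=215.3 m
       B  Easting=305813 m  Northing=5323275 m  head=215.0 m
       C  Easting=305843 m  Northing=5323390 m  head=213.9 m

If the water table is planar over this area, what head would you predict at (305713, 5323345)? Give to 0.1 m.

Taking A as reference: B−A = (-90, -25, -0.3); C−A = (-60, 90, -1.4).
Solve a·Δx + b·Δy = Δh: det = (-90)·90 − (-60)·(-25) = -9600.
∂h/∂x = [(-0.3)·90 − (-1.4)·(-25)] / -9600 = +0.006458
∂h/∂y = [(-90)·(-1.4) − (-60)·(-0.3)] / -9600 = -0.01125
h(305713, 5323345) = 215.3 + (+0.006458)·(-190) + (-0.01125)·(45) = 215.3 -1.227 -0.506 = 213.567 m.

213.6 m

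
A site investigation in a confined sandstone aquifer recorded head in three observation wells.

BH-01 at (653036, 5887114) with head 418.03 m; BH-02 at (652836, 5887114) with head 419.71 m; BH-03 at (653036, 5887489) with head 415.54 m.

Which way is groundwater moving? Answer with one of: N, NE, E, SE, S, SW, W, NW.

NE

∂h/∂x = (419.71 − 418.03) / (652836 − 653036) = -0.008400
∂h/∂y = (415.54 − 418.03) / (5887489 − 5887114) = -0.006640
Flow = −∇h = (+0.008400 east, +0.006640 north), which points northeast.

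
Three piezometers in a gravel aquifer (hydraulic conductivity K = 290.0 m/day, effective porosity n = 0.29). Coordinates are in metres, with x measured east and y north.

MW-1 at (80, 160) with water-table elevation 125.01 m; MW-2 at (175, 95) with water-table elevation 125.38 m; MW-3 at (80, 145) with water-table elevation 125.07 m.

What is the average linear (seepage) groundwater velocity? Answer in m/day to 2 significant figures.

4.2 m/day

Three-point gradient (reference MW-1): Δ to MW-2 = (95, -65, +0.37), Δ to MW-3 = (0, -15, +0.06).
∂h/∂x = +0.001158, ∂h/∂y = -0.004000 (det = -1425).
|∇h| = √(0.001158² + -0.004000²) = 0.004164
Seepage velocity v = K·i/n = 290.0 × 0.004164 / 0.29 = 4.164 m/day.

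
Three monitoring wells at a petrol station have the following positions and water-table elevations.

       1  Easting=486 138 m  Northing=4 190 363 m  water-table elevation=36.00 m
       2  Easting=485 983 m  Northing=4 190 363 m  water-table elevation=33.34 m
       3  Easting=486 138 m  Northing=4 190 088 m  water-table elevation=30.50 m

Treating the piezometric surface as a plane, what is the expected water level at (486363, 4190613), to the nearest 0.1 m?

∂h/∂x = (33.34 − 36.00) / (485983 − 486138) = +0.01716
∂h/∂y = (30.50 − 36.00) / (4190088 − 4190363) = +0.02000
h(486363, 4190613) = 36.00 + (+0.01716)·(225) + (+0.02000)·(250) = 36.00 +3.861 +5.000 = 44.861 m.

44.9 m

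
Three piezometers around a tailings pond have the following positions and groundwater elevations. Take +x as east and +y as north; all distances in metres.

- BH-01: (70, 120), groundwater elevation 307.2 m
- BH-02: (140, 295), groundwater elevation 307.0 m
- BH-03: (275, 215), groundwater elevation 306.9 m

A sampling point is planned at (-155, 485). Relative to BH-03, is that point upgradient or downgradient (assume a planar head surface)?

Differences from BH-01: to BH-02 (Δx, Δy, Δh) = (70, 175, -0.2); to BH-03 = (205, 95, -0.3).
Solve a·Δx + b·Δy = Δh: det = 70·95 − 205·175 = -29225.
∂h/∂x = [(-0.2)·95 − (-0.3)·175] / -29225 = -0.001146
∂h/∂y = [70·(-0.3) − 205·(-0.2)] / -29225 = -0.0006843
Head at (-155, 485) = 307.2 + (-0.001146)·(-225) + (-0.0006843)·(365) = 307.21 m.
That is higher than the 306.9 m at BH-03, so the point is upgradient.

upgradient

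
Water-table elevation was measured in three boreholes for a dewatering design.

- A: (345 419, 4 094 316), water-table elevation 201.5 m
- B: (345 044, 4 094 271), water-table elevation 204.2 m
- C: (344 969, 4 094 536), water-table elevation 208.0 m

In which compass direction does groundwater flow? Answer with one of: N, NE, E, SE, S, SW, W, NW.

Three-point gradient (reference A): Δ to B = (-375, -45, +2.7), Δ to C = (-450, 220, +6.5).
∂h/∂x = -0.008628, ∂h/∂y = +0.01190 (det = -102750).
Flow = −∇h = (+0.008628 east, -0.01190 north), which points southeast.

SE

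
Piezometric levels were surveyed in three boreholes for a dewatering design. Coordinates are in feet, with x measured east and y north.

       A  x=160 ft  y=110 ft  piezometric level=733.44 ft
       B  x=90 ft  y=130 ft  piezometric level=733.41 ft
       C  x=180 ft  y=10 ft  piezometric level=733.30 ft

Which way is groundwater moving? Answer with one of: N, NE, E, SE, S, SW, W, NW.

With h = a·x + b·y + c and A as origin, the differences give:
  (-70)·a + 20·b = -0.03
  20·a + (-100)·b = -0.14
Eliminate b (×(-100) and ×20, subtract): 6600·a = 5.800 → a = ∂h/∂x = +0.0008788
Back-substitute: b = ∂h/∂y = +0.001576.
Flow = −∇h = (-0.0008788 east, -0.001576 north), which points southwest.

SW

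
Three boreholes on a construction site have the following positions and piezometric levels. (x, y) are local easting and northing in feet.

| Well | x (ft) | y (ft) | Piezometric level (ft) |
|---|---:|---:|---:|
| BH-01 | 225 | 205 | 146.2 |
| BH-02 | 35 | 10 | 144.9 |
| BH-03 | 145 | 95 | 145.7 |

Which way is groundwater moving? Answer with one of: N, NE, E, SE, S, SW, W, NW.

Differences from BH-01: to BH-02 (Δx, Δy, Δh) = (-190, -195, -1.3); to BH-03 = (-80, -110, -0.5).
Solve a·Δx + b·Δy = Δh: det = (-190)·(-110) − (-80)·(-195) = 5300.
∂h/∂x = [(-1.3)·(-110) − (-0.5)·(-195)] / 5300 = +0.008585
∂h/∂y = [(-190)·(-0.5) − (-80)·(-1.3)] / 5300 = -0.001698
Flow = −∇h = (-0.008585 east, +0.001698 north), which points west.

W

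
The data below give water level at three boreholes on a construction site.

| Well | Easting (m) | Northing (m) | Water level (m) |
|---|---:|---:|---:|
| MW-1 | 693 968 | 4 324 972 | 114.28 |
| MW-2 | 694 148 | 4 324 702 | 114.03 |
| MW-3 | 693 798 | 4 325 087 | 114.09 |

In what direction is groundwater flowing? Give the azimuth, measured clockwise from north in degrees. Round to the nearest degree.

226°

Taking MW-1 as reference: MW-2−MW-1 = (180, -270, -0.25); MW-3−MW-1 = (-170, 115, -0.19).
Determinant of the coordinate differences = 180·115 − (-170)·(-270) = -25200.
∂h/∂x = [(-0.25)·115 − (-0.19)·(-270)] / -25200 = +0.003177
∂h/∂y = [180·(-0.19) − (-170)·(-0.25)] / -25200 = +0.003044
Flow direction (−∇h) has components (-0.003177 E, -0.003044 N).
Azimuth = atan2(E, N) = atan2(-0.003177, -0.003044) = 226.2° ≈ 226°.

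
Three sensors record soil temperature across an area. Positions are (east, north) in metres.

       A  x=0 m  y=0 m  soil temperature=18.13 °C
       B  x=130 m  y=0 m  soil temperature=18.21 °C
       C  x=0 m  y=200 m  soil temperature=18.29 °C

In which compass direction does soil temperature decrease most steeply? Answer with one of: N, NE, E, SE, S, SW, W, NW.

SW

∂T/∂x = (18.21 − 18.13) / (130 − 0) = +0.0006154
∂T/∂y = (18.29 − 18.13) / (200 − 0) = +0.0008000
Steepest decrease is along −∇f = (-0.0006154 E, -0.0008000 N) → southwest.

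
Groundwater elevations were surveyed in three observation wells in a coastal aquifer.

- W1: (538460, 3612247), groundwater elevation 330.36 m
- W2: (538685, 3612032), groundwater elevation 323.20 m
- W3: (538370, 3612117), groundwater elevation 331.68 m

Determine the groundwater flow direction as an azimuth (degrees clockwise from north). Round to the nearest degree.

Taking W1 as reference: W2−W1 = (225, -215, -7.16); W3−W1 = (-90, -130, +1.32).
Determinant of the coordinate differences = 225·(-130) − (-90)·(-215) = -48600.
∂h/∂x = [(-7.16)·(-130) − (+1.32)·(-215)] / -48600 = -0.02499
∂h/∂y = [225·(+1.32) − (-90)·(-7.16)] / -48600 = +0.007148
Flow direction (−∇h) has components (+0.02499 E, -0.007148 N).
Azimuth = atan2(E, N) = atan2(+0.02499, -0.007148) = 106.0° ≈ 106°.

106°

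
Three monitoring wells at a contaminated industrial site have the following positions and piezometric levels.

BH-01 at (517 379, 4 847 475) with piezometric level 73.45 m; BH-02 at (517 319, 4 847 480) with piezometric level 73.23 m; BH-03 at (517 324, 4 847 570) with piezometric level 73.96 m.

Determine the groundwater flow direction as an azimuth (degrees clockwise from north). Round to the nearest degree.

With h = a·x + b·y + c and BH-01 as origin, the differences give:
  (-60)·a + 5·b = -0.22
  (-55)·a + 95·b = +0.51
Eliminate b (×95 and ×5, subtract): -5425·a = -23.450 → a = ∂h/∂x = +0.004323
Back-substitute: b = ∂h/∂y = +0.007871.
Flow direction (−∇h) has components (-0.004323 E, -0.007871 N).
Azimuth = atan2(E, N) = atan2(-0.004323, -0.007871) = 208.8° ≈ 209°.

209°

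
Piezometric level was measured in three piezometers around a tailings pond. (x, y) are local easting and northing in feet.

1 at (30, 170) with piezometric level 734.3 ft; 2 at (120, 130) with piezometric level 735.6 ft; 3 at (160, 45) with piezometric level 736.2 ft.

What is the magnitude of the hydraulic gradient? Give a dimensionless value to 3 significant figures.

Taking 1 as reference: 2−1 = (90, -40, +1.3); 3−1 = (130, -125, +1.9).
Solve a·Δx + b·Δy = Δh: det = 90·(-125) − 130·(-40) = -6050.
∂h/∂x = [(+1.3)·(-125) − (+1.9)·(-40)] / -6050 = +0.01430
∂h/∂y = [90·(+1.9) − 130·(+1.3)] / -6050 = -0.0003306
|∇h| = √(0.01430² + -0.0003306²) = 0.0143

0.0143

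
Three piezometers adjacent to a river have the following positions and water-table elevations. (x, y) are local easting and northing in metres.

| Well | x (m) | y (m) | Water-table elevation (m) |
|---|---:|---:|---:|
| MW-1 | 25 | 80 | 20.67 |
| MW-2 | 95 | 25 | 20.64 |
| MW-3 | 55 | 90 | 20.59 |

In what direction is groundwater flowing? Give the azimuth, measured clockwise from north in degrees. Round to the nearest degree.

045°

With h = a·x + b·y + c and MW-1 as origin, the differences give:
  70·a + (-55)·b = -0.03
  30·a + 10·b = -0.08
Eliminate b (×10 and ×(-55), subtract): 2350·a = -4.700 → a = ∂h/∂x = -0.002000
Back-substitute: b = ∂h/∂y = -0.002000.
Flow direction (−∇h) has components (+0.002000 E, +0.002000 N).
Azimuth = atan2(E, N) = atan2(+0.002000, +0.002000) = 45.0° ≈ 045°.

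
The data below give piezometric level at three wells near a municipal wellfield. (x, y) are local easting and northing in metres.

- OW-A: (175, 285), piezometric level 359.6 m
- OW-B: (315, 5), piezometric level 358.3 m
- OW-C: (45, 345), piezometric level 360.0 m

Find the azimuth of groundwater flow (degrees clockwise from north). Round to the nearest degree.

163°

Taking OW-A as reference: OW-B−OW-A = (140, -280, -1.3); OW-C−OW-A = (-130, 60, +0.4).
Solve a·Δx + b·Δy = Δh: det = 140·60 − (-130)·(-280) = -28000.
∂h/∂x = [(-1.3)·60 − (+0.4)·(-280)] / -28000 = -0.001214
∂h/∂y = [140·(+0.4) − (-130)·(-1.3)] / -28000 = +0.004036
Flow direction (−∇h) has components (+0.001214 E, -0.004036 N).
Azimuth = atan2(E, N) = atan2(+0.001214, -0.004036) = 163.3° ≈ 163°.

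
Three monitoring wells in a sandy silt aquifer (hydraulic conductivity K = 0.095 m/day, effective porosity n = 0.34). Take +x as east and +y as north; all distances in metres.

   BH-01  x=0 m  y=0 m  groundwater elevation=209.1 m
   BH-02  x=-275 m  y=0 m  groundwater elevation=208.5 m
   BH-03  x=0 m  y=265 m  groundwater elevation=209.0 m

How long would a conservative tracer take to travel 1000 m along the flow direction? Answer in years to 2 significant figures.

4400 years

∂h/∂x = (208.5 − 209.1) / (-275 − 0) = +0.002182
∂h/∂y = (209.0 − 209.1) / (265 − 0) = -0.0003774
|∇h| = √(0.002182² + -0.0003774²) = 0.002214
Seepage velocity v = K·i/n = 0.095 × 0.002214 / 0.34 = 0.0006186 m/day.
t = 1000 / 0.0006186 = 1.617e+06 days = 4.43e+03 years.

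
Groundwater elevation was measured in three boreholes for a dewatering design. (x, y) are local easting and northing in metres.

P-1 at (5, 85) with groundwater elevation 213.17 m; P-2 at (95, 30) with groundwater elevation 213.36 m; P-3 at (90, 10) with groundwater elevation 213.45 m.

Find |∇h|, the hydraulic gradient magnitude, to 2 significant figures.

0.0044

Taking P-1 as reference: P-2−P-1 = (90, -55, +0.19); P-3−P-1 = (85, -75, +0.28).
Determinant of the coordinate differences = 90·(-75) − 85·(-55) = -2075.
∂h/∂x = [(+0.19)·(-75) − (+0.28)·(-55)] / -2075 = -0.0005542
∂h/∂y = [90·(+0.28) − 85·(+0.19)] / -2075 = -0.004361
|∇h| = √(-0.0005542² + -0.004361²) = 0.004396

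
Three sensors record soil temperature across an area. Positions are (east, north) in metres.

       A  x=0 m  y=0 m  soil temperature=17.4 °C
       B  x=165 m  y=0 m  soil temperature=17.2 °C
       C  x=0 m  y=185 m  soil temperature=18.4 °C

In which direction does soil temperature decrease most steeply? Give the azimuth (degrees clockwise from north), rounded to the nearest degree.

167°

∂T/∂x = (17.2 − 17.4) / (165 − 0) = -0.001212
∂T/∂y = (18.4 − 17.4) / (185 − 0) = +0.005405
Steepest decrease is along −∇f: components (+0.001212 E, -0.005405 N).
Azimuth = atan2(+0.001212, -0.005405) = 167.4° ≈ 167°.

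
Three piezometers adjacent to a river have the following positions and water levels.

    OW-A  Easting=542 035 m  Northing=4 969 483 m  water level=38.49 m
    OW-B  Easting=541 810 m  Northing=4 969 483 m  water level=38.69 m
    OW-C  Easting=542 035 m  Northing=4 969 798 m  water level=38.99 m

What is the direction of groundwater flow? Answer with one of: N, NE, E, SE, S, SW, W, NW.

∂h/∂x = (38.69 − 38.49) / (541810 − 542035) = -0.0008889
∂h/∂y = (38.99 − 38.49) / (4969798 − 4969483) = +0.001587
Flow = −∇h = (+0.0008889 east, -0.001587 north), which points southeast.

SE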